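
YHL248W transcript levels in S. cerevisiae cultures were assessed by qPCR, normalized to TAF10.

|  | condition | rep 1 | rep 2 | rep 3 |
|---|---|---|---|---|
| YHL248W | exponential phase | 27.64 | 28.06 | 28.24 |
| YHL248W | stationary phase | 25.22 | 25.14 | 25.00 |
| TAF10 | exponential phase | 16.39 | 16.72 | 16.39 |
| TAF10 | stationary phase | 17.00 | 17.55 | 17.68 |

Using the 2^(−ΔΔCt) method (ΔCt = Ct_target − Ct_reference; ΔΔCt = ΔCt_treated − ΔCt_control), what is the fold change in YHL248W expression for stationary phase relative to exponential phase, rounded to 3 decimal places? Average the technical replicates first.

13.642

Mean Ct: YHL248W exponential phase 27.980; YHL248W stationary phase 25.120; TAF10 exponential phase 16.500; TAF10 stationary phase 17.410
ΔCt(exponential phase) = 27.980 − 16.500 = 11.480
ΔCt(stationary phase) = 25.120 − 17.410 = 7.710
ΔΔCt = 7.710 − 11.480 = -3.770
Fold change = 2^(−(-3.770)) = 2^3.770 = 13.6422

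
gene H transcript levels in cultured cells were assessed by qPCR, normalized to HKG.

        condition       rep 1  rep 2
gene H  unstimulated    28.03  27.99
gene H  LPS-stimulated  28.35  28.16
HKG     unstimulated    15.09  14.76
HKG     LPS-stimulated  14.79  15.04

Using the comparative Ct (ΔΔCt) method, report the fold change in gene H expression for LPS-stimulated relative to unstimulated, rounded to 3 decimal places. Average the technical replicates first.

Mean Ct: gene H unstimulated 28.010; gene H LPS-stimulated 28.255; HKG unstimulated 14.925; HKG LPS-stimulated 14.915
ΔCt(unstimulated) = 28.010 − 14.925 = 13.085
ΔCt(LPS-stimulated) = 28.255 − 14.915 = 13.340
ΔΔCt = 13.340 − 13.085 = 0.255
Fold change = 2^(−0.255) = 0.8380

0.838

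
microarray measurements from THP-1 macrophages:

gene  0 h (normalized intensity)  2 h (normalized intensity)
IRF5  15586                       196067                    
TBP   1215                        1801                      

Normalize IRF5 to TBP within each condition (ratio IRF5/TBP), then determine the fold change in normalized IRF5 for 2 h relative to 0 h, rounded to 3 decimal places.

IRF5/TBP (0 h) = 15586 / 1215 = 12.828
IRF5/TBP (2 h) = 196067 / 1801 = 108.87
Fold change = 108.87 / 12.828 = 8.4866

8.487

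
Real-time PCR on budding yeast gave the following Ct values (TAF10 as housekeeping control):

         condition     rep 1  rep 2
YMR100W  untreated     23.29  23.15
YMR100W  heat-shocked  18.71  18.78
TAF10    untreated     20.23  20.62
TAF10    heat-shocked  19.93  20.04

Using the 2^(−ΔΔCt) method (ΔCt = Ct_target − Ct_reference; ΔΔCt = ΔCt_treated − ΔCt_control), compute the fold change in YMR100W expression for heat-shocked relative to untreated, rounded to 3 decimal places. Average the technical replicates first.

16.393

Mean Ct: YMR100W untreated 23.220; YMR100W heat-shocked 18.745; TAF10 untreated 20.425; TAF10 heat-shocked 19.985
ΔCt(untreated) = 23.220 − 20.425 = 2.795
ΔCt(heat-shocked) = 18.745 − 19.985 = -1.240
ΔΔCt = -1.240 − 2.795 = -4.035
Fold change = 2^(−(-4.035)) = 2^4.035 = 16.3929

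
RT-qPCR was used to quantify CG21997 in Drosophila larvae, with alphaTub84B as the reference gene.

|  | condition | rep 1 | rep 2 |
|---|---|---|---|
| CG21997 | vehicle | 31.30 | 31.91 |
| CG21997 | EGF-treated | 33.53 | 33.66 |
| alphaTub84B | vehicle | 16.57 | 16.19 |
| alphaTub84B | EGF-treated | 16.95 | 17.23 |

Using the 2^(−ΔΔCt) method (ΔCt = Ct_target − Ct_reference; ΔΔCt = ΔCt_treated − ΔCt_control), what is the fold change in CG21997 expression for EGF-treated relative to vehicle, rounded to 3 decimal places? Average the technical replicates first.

0.412

Mean Ct: CG21997 vehicle 31.605; CG21997 EGF-treated 33.595; alphaTub84B vehicle 16.380; alphaTub84B EGF-treated 17.090
ΔCt(vehicle) = 31.605 − 16.380 = 15.225
ΔCt(EGF-treated) = 33.595 − 17.090 = 16.505
ΔΔCt = 16.505 − 15.225 = 1.280
Fold change = 2^(−1.280) = 0.4118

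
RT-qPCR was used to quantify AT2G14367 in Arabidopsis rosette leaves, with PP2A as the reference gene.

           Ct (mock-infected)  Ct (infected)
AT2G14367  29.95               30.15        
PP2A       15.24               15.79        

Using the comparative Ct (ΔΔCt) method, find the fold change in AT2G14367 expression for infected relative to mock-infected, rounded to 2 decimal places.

ΔCt(mock-infected) = 29.950 − 15.240 = 14.710
ΔCt(infected) = 30.150 − 15.790 = 14.360
ΔΔCt = 14.360 − 14.710 = -0.350
Fold change = 2^(−(-0.350)) = 2^0.350 = 1.275

1.27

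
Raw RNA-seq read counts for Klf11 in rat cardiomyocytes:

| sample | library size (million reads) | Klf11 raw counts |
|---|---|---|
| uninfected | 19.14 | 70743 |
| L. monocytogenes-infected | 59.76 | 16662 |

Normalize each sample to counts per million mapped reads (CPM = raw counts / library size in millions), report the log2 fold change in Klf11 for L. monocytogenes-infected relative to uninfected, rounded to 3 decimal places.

-3.729

CPM(uninfected) = 70743 / 19.14 = 3696.0815
CPM(L. monocytogenes-infected) = 16662 / 59.76 = 278.8153
Fold change = 278.8153 / 3696.0815 = 0.07544
log2(0.07544) = -3.7286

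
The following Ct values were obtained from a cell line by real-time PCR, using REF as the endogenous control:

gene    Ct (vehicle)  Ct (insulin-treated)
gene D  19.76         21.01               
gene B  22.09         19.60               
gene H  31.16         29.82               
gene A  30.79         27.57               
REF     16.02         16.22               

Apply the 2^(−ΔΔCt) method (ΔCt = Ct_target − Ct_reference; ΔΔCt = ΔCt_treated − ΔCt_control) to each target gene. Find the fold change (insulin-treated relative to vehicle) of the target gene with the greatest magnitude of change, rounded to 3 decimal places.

gene D: ΔΔCt = (21.01−16.22) − (19.76−16.02) = 4.79 − 3.74 = 1.05; fold change = 2^-1.05 = 0.483
gene B: ΔΔCt = (19.60−16.22) − (22.09−16.02) = 3.38 − 6.07 = -2.69; fold change = 2^2.69 = 6.453
gene H: ΔΔCt = (29.82−16.22) − (31.16−16.02) = 13.60 − 15.14 = -1.54; fold change = 2^1.54 = 2.908
gene A: ΔΔCt = (27.57−16.22) − (30.79−16.02) = 11.35 − 14.77 = -3.42; fold change = 2^3.42 = 10.703
gene A has the largest |ΔΔCt| = 3.42.

10.703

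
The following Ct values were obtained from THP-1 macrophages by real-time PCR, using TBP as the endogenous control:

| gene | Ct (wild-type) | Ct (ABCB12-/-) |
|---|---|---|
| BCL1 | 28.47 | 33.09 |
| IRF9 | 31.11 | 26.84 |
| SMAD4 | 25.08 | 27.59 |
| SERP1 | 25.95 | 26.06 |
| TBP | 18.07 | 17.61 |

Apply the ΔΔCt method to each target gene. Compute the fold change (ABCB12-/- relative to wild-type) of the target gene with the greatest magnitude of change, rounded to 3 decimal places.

BCL1: ΔΔCt = (33.09−17.61) − (28.47−18.07) = 15.48 − 10.40 = 5.08; fold change = 2^-5.08 = 0.030
IRF9: ΔΔCt = (26.84−17.61) − (31.11−18.07) = 9.23 − 13.04 = -3.81; fold change = 2^3.81 = 14.026
SMAD4: ΔΔCt = (27.59−17.61) − (25.08−18.07) = 9.98 − 7.01 = 2.97; fold change = 2^-2.97 = 0.128
SERP1: ΔΔCt = (26.06−17.61) − (25.95−18.07) = 8.45 − 7.88 = 0.57; fold change = 2^-0.57 = 0.674
BCL1 has the largest |ΔΔCt| = 5.08.

0.030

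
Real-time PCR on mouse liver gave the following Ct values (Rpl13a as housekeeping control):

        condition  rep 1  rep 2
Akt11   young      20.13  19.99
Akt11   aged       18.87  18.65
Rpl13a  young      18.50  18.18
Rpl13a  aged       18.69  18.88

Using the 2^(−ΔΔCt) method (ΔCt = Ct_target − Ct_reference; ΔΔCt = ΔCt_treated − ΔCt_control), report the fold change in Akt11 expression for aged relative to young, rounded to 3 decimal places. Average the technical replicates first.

Mean Ct: Akt11 young 20.060; Akt11 aged 18.760; Rpl13a young 18.340; Rpl13a aged 18.785
ΔCt(young) = 20.060 − 18.340 = 1.720
ΔCt(aged) = 18.760 − 18.785 = -0.025
ΔΔCt = -0.025 − 1.720 = -1.745
Fold change = 2^(−(-1.745)) = 2^1.745 = 3.3519

3.352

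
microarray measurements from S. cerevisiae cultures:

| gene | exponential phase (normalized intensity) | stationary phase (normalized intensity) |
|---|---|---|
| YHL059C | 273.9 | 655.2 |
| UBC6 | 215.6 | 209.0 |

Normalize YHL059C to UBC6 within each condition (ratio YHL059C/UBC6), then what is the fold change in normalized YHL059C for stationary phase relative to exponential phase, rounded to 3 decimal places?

YHL059C/UBC6 (exponential phase) = 273.9 / 215.6 = 1.2704
YHL059C/UBC6 (stationary phase) = 655.2 / 209.0 = 3.1349
Fold change = 3.1349 / 1.2704 = 2.4677

2.468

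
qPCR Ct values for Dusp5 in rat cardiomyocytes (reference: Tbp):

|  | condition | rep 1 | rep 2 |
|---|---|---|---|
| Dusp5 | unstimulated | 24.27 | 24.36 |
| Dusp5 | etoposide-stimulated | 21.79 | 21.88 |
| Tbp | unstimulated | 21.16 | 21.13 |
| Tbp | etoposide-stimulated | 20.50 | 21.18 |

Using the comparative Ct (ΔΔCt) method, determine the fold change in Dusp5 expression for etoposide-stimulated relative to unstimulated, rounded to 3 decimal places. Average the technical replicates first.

Mean Ct: Dusp5 unstimulated 24.315; Dusp5 etoposide-stimulated 21.835; Tbp unstimulated 21.145; Tbp etoposide-stimulated 20.840
ΔCt(unstimulated) = 24.315 − 21.145 = 3.170
ΔCt(etoposide-stimulated) = 21.835 − 20.840 = 0.995
ΔΔCt = 0.995 − 3.170 = -2.175
Fold change = 2^(−(-2.175)) = 2^2.175 = 4.5159

4.516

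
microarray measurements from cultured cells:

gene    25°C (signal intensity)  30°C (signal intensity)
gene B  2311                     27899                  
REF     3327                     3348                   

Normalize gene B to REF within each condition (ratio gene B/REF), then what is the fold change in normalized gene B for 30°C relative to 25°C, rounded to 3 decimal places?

gene B/REF (25°C) = 2311 / 3327 = 0.69462
gene B/REF (30°C) = 27899 / 3348 = 8.333
Fold change = 8.333 / 0.69462 = 11.9965

11.997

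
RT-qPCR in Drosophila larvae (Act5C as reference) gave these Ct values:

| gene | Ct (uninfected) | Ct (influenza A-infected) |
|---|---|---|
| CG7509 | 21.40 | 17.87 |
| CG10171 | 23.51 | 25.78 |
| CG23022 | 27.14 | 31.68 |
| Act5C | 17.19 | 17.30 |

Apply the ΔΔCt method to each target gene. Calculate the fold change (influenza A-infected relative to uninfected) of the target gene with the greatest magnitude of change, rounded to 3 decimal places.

0.046

CG7509: ΔΔCt = (17.87−17.30) − (21.40−17.19) = 0.57 − 4.21 = -3.64; fold change = 2^3.64 = 12.467
CG10171: ΔΔCt = (25.78−17.30) − (23.51−17.19) = 8.48 − 6.32 = 2.16; fold change = 2^-2.16 = 0.224
CG23022: ΔΔCt = (31.68−17.30) − (27.14−17.19) = 14.38 − 9.95 = 4.43; fold change = 2^-4.43 = 0.046
CG23022 has the largest |ΔΔCt| = 4.43.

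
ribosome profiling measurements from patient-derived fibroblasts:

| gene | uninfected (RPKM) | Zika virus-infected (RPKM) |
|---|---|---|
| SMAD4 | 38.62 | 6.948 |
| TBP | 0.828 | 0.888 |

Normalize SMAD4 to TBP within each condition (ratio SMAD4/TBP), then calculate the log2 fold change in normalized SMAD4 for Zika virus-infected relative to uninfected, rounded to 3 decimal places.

SMAD4/TBP (uninfected) = 38.62 / 0.828 = 46.643
SMAD4/TBP (Zika virus-infected) = 6.948 / 0.888 = 7.8243
Fold change = 7.8243 / 46.643 = 0.1678
log2(0.1678) = -2.5756

-2.576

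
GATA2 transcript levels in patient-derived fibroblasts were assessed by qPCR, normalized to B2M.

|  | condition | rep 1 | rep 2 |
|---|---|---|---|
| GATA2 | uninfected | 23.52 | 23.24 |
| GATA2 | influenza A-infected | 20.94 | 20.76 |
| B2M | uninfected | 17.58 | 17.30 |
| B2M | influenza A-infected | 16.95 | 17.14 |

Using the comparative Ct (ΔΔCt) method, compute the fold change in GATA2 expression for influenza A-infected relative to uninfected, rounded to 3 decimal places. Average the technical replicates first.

Mean Ct: GATA2 uninfected 23.380; GATA2 influenza A-infected 20.850; B2M uninfected 17.440; B2M influenza A-infected 17.045
ΔCt(uninfected) = 23.380 − 17.440 = 5.940
ΔCt(influenza A-infected) = 20.850 − 17.045 = 3.805
ΔΔCt = 3.805 − 5.940 = -2.135
Fold change = 2^(−(-2.135)) = 2^2.135 = 4.3924

4.392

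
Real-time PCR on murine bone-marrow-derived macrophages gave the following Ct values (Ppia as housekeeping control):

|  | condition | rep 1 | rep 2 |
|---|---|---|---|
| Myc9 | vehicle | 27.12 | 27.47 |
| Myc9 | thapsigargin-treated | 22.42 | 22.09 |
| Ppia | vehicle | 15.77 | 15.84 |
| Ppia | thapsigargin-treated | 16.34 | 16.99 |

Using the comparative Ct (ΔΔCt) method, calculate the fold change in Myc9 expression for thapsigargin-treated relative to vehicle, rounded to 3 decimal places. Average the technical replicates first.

59.714

Mean Ct: Myc9 vehicle 27.295; Myc9 thapsigargin-treated 22.255; Ppia vehicle 15.805; Ppia thapsigargin-treated 16.665
ΔCt(vehicle) = 27.295 − 15.805 = 11.490
ΔCt(thapsigargin-treated) = 22.255 − 16.665 = 5.590
ΔΔCt = 5.590 − 11.490 = -5.900
Fold change = 2^(−(-5.900)) = 2^5.900 = 59.7141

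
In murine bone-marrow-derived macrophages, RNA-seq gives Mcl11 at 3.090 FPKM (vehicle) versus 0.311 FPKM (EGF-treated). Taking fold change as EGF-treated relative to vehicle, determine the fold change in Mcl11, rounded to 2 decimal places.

Fold change = 0.311 / 3.090 = 0.101
Mcl11 is downregulated.

0.10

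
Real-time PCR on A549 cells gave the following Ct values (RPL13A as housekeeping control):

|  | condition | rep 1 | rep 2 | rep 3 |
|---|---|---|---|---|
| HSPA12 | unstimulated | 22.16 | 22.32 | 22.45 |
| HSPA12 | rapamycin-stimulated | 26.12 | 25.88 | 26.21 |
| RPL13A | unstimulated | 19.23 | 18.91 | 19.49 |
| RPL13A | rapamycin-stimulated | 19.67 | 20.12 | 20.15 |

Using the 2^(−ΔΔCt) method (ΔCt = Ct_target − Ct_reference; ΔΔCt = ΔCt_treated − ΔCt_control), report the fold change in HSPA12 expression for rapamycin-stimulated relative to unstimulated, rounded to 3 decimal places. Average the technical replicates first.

Mean Ct: HSPA12 unstimulated 22.310; HSPA12 rapamycin-stimulated 26.070; RPL13A unstimulated 19.210; RPL13A rapamycin-stimulated 19.980
ΔCt(unstimulated) = 22.310 − 19.210 = 3.100
ΔCt(rapamycin-stimulated) = 26.070 − 19.980 = 6.090
ΔΔCt = 6.090 − 3.100 = 2.990
Fold change = 2^(−2.990) = 0.1259

0.126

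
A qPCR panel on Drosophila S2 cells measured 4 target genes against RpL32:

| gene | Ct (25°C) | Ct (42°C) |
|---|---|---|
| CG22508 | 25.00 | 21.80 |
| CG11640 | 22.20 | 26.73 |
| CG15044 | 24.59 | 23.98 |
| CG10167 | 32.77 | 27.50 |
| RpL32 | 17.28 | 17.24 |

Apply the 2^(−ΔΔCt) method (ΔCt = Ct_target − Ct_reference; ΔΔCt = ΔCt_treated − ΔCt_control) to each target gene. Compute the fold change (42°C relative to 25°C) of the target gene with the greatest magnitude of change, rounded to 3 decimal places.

37.531

CG22508: ΔΔCt = (21.80−17.24) − (25.00−17.28) = 4.56 − 7.72 = -3.16; fold change = 2^3.16 = 8.938
CG11640: ΔΔCt = (26.73−17.24) − (22.20−17.28) = 9.49 − 4.92 = 4.57; fold change = 2^-4.57 = 0.042
CG15044: ΔΔCt = (23.98−17.24) − (24.59−17.28) = 6.74 − 7.31 = -0.57; fold change = 2^0.57 = 1.485
CG10167: ΔΔCt = (27.50−17.24) − (32.77−17.28) = 10.26 − 15.49 = -5.23; fold change = 2^5.23 = 37.531
CG10167 has the largest |ΔΔCt| = 5.23.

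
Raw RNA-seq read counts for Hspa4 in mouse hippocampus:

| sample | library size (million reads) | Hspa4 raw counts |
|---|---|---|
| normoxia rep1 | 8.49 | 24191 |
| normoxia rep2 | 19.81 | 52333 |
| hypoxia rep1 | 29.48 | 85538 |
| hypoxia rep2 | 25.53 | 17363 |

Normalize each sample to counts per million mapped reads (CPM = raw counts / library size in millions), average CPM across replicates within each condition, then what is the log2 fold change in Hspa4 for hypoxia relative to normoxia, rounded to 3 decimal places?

-0.616

CPM(normoxia rep1) = 24191 / 8.49 = 2849.3522
CPM(normoxia rep2) = 52333 / 19.81 = 2641.7466
CPM(hypoxia rep1) = 85538 / 29.48 = 2901.5604
CPM(hypoxia rep2) = 17363 / 25.53 = 680.1018
mean CPM(normoxia) = 2745.5494; mean CPM(hypoxia) = 1790.8311
Fold change = 1790.8311 / 2745.5494 = 0.65227
log2(0.65227) = -0.6165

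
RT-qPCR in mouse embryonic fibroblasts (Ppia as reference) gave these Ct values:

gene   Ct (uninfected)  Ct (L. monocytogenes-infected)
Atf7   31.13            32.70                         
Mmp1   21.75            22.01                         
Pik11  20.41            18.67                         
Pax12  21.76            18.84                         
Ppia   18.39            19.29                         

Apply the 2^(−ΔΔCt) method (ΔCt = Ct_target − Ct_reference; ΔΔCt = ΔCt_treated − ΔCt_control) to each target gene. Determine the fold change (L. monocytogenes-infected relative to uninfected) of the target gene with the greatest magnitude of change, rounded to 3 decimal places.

Atf7: ΔΔCt = (32.70−19.29) − (31.13−18.39) = 13.41 − 12.74 = 0.67; fold change = 2^-0.67 = 0.629
Mmp1: ΔΔCt = (22.01−19.29) − (21.75−18.39) = 2.72 − 3.36 = -0.64; fold change = 2^0.64 = 1.558
Pik11: ΔΔCt = (18.67−19.29) − (20.41−18.39) = -0.62 − 2.02 = -2.64; fold change = 2^2.64 = 6.233
Pax12: ΔΔCt = (18.84−19.29) − (21.76−18.39) = -0.45 − 3.37 = -3.82; fold change = 2^3.82 = 14.123
Pax12 has the largest |ΔΔCt| = 3.82.

14.123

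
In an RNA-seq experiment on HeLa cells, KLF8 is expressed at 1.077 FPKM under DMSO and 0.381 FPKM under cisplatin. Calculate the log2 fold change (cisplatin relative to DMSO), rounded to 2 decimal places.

-1.50

Fold change = 0.381 / 1.077 = 0.3538
log2(0.3538) = -1.499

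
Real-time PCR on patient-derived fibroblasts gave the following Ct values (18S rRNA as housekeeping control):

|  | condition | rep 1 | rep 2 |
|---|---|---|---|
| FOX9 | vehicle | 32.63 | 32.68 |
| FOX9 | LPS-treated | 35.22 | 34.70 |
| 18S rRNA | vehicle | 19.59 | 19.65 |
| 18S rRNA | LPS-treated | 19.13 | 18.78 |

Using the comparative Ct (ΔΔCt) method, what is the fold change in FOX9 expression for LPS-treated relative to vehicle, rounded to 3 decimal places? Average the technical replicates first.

0.128

Mean Ct: FOX9 vehicle 32.655; FOX9 LPS-treated 34.960; 18S rRNA vehicle 19.620; 18S rRNA LPS-treated 18.955
ΔCt(vehicle) = 32.655 − 19.620 = 13.035
ΔCt(LPS-treated) = 34.960 − 18.955 = 16.005
ΔΔCt = 16.005 − 13.035 = 2.970
Fold change = 2^(−2.970) = 0.1276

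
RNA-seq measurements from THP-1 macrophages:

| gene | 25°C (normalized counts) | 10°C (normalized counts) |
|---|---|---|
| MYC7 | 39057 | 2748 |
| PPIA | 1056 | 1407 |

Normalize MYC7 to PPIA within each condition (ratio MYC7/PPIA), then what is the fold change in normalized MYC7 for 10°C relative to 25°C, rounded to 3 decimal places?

0.053

MYC7/PPIA (25°C) = 39057 / 1056 = 36.986
MYC7/PPIA (10°C) = 2748 / 1407 = 1.9531
Fold change = 1.9531 / 36.986 = 0.0528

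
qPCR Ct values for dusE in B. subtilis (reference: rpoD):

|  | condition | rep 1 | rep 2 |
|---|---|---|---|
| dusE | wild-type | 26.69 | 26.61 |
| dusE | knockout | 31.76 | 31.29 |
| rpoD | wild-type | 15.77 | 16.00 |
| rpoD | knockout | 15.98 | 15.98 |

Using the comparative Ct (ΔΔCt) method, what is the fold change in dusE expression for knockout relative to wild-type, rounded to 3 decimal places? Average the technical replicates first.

Mean Ct: dusE wild-type 26.650; dusE knockout 31.525; rpoD wild-type 15.885; rpoD knockout 15.980
ΔCt(wild-type) = 26.650 − 15.885 = 10.765
ΔCt(knockout) = 31.525 − 15.980 = 15.545
ΔΔCt = 15.545 − 10.765 = 4.780
Fold change = 2^(−4.780) = 0.0364

0.036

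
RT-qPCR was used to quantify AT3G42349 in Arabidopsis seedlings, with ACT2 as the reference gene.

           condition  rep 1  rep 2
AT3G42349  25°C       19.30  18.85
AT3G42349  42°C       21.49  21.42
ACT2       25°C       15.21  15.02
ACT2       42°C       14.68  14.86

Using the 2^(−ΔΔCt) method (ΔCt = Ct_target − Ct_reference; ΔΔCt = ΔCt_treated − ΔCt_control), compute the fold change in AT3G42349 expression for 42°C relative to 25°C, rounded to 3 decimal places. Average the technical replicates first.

Mean Ct: AT3G42349 25°C 19.075; AT3G42349 42°C 21.455; ACT2 25°C 15.115; ACT2 42°C 14.770
ΔCt(25°C) = 19.075 − 15.115 = 3.960
ΔCt(42°C) = 21.455 − 14.770 = 6.685
ΔΔCt = 6.685 − 3.960 = 2.725
Fold change = 2^(−2.725) = 0.1512

0.151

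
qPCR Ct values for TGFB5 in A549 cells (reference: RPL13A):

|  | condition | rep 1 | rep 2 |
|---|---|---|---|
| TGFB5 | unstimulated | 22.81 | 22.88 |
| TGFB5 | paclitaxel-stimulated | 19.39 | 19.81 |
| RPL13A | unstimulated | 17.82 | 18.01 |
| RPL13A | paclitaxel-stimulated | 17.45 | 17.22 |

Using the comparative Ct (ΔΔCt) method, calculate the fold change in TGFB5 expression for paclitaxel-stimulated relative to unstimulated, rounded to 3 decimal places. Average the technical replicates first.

Mean Ct: TGFB5 unstimulated 22.845; TGFB5 paclitaxel-stimulated 19.600; RPL13A unstimulated 17.915; RPL13A paclitaxel-stimulated 17.335
ΔCt(unstimulated) = 22.845 − 17.915 = 4.930
ΔCt(paclitaxel-stimulated) = 19.600 − 17.335 = 2.265
ΔΔCt = 2.265 − 4.930 = -2.665
Fold change = 2^(−(-2.665)) = 2^2.665 = 6.3423

6.342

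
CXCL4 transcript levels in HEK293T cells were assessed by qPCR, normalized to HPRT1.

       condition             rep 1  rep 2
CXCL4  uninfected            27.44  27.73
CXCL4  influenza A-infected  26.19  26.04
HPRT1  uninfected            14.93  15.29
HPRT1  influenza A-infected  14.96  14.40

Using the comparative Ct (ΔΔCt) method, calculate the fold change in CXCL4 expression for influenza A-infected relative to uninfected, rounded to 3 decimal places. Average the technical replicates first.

2.056

Mean Ct: CXCL4 uninfected 27.585; CXCL4 influenza A-infected 26.115; HPRT1 uninfected 15.110; HPRT1 influenza A-infected 14.680
ΔCt(uninfected) = 27.585 − 15.110 = 12.475
ΔCt(influenza A-infected) = 26.115 − 14.680 = 11.435
ΔΔCt = 11.435 − 12.475 = -1.040
Fold change = 2^(−(-1.040)) = 2^1.040 = 2.0562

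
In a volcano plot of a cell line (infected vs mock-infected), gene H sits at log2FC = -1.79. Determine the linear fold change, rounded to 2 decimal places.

0.29

Fold change = 2^(-1.79) = 0.289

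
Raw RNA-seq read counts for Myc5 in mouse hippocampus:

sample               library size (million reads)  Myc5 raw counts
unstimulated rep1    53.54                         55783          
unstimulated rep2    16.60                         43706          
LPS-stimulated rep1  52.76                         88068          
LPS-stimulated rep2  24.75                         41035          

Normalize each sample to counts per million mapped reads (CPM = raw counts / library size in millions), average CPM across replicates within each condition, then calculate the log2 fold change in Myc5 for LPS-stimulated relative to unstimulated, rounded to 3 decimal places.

CPM(unstimulated rep1) = 55783 / 53.54 = 1041.8939
CPM(unstimulated rep2) = 43706 / 16.60 = 2632.8916
CPM(LPS-stimulated rep1) = 88068 / 52.76 = 1669.2191
CPM(LPS-stimulated rep2) = 41035 / 24.75 = 1657.9798
mean CPM(unstimulated) = 1837.3927; mean CPM(LPS-stimulated) = 1663.5995
Fold change = 1663.5995 / 1837.3927 = 0.90541
log2(0.90541) = -0.1434

-0.143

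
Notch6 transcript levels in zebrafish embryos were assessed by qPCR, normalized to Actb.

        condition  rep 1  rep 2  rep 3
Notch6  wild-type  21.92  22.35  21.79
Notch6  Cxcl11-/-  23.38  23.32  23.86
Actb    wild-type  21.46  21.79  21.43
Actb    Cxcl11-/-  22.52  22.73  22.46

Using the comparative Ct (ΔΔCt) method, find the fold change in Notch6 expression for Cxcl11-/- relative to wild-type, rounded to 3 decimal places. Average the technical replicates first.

Mean Ct: Notch6 wild-type 22.020; Notch6 Cxcl11-/- 23.520; Actb wild-type 21.560; Actb Cxcl11-/- 22.570
ΔCt(wild-type) = 22.020 − 21.560 = 0.460
ΔCt(Cxcl11-/-) = 23.520 − 22.570 = 0.950
ΔΔCt = 0.950 − 0.460 = 0.490
Fold change = 2^(−0.490) = 0.7120

0.712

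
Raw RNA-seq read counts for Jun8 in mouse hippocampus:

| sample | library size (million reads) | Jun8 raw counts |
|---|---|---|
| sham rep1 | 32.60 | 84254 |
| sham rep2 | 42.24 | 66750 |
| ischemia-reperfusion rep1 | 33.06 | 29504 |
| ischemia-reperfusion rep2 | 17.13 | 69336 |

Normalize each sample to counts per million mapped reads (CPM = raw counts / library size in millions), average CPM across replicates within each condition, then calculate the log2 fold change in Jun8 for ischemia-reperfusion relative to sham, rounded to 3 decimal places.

CPM(sham rep1) = 84254 / 32.60 = 2584.4785
CPM(sham rep2) = 66750 / 42.24 = 1580.2557
CPM(ischemia-reperfusion rep1) = 29504 / 33.06 = 892.4380
CPM(ischemia-reperfusion rep2) = 69336 / 17.13 = 4047.6357
mean CPM(sham) = 2082.3671; mean CPM(ischemia-reperfusion) = 2470.0369
Fold change = 2470.0369 / 2082.3671 = 1.18617
log2(1.18617) = 0.2463

0.246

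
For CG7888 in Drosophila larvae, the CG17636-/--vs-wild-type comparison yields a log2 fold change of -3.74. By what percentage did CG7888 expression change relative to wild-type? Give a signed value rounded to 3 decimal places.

Fold change = 2^(-3.74) = 0.0748
Percent change = (FC − 1) × 100% = (0.0748 − 1) × 100 = -92.516%

-92.516%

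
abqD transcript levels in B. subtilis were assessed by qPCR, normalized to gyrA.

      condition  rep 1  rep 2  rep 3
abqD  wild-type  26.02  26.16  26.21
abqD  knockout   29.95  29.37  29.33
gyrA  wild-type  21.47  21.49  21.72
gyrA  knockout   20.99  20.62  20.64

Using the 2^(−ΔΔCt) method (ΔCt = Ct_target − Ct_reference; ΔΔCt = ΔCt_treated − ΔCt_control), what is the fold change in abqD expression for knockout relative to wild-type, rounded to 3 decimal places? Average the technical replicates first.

0.053

Mean Ct: abqD wild-type 26.130; abqD knockout 29.550; gyrA wild-type 21.560; gyrA knockout 20.750
ΔCt(wild-type) = 26.130 − 21.560 = 4.570
ΔCt(knockout) = 29.550 − 20.750 = 8.800
ΔΔCt = 8.800 − 4.570 = 4.230
Fold change = 2^(−4.230) = 0.0533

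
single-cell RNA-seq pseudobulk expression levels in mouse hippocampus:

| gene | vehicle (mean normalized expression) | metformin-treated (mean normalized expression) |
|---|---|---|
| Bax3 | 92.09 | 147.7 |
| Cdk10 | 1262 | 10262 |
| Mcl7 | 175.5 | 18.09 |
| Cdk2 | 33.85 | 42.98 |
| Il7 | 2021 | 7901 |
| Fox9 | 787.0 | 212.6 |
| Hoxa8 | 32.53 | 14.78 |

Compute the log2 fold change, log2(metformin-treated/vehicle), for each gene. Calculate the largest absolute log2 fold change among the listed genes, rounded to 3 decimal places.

log2(147.7/92.09) = 0.682  (Bax3)
log2(10262/1262) = 3.024  (Cdk10)
log2(18.09/175.5) = -3.278  (Mcl7)
log2(42.98/33.85) = 0.345  (Cdk2)
log2(7901/2021) = 1.967  (Il7)
log2(212.6/787.0) = -1.888  (Fox9)
log2(14.78/32.53) = -1.138  (Hoxa8)
The largest magnitude belongs to Mcl7.

3.278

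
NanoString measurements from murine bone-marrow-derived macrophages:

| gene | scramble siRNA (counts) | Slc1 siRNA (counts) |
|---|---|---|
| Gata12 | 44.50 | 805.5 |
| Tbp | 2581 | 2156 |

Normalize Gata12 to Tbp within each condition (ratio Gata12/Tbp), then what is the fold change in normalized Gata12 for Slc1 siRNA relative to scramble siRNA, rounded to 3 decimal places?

21.669

Gata12/Tbp (scramble siRNA) = 44.50 / 2581 = 0.017241
Gata12/Tbp (Slc1 siRNA) = 805.5 / 2156 = 0.37361
Fold change = 0.37361 / 0.017241 = 21.6693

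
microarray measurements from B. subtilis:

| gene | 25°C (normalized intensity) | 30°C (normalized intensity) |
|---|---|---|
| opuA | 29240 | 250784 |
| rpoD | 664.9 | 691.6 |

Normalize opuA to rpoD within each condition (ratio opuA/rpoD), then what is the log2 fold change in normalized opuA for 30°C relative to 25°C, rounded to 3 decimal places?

3.044

opuA/rpoD (25°C) = 29240 / 664.9 = 43.977
opuA/rpoD (30°C) = 250784 / 691.6 = 362.61
Fold change = 362.61 / 43.977 = 8.2456
log2(8.2456) = 3.0436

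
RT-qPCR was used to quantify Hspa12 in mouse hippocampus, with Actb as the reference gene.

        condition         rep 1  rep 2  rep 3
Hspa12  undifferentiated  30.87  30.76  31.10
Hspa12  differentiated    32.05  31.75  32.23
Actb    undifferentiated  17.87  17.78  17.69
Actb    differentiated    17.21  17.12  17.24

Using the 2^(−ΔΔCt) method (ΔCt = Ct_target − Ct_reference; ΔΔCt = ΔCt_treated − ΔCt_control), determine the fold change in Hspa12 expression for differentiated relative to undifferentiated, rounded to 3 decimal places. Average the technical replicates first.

0.310

Mean Ct: Hspa12 undifferentiated 30.910; Hspa12 differentiated 32.010; Actb undifferentiated 17.780; Actb differentiated 17.190
ΔCt(undifferentiated) = 30.910 − 17.780 = 13.130
ΔCt(differentiated) = 32.010 − 17.190 = 14.820
ΔΔCt = 14.820 − 13.130 = 1.690
Fold change = 2^(−1.690) = 0.3099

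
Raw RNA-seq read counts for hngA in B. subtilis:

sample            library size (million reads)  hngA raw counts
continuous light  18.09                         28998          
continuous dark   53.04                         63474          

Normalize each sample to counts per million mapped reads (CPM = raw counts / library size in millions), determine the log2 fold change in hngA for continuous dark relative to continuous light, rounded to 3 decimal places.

CPM(continuous light) = 28998 / 18.09 = 1602.9851
CPM(continuous dark) = 63474 / 53.04 = 1196.7195
Fold change = 1196.7195 / 1602.9851 = 0.74656
log2(0.74656) = -0.4217

-0.422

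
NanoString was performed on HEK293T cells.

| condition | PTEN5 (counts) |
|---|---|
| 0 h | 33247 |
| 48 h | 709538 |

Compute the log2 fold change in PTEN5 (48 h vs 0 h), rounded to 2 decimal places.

4.42

Fold change = 709538 / 33247 = 21.3414
log2(21.3414) = 4.416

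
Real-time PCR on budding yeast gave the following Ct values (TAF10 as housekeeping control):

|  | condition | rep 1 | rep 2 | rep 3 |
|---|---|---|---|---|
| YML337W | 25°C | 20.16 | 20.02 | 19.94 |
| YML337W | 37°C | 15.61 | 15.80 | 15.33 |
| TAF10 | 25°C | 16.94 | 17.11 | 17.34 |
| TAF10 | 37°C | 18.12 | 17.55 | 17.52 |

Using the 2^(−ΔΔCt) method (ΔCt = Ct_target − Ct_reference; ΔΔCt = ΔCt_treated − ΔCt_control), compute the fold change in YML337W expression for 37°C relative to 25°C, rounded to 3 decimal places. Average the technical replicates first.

Mean Ct: YML337W 25°C 20.040; YML337W 37°C 15.580; TAF10 25°C 17.130; TAF10 37°C 17.730
ΔCt(25°C) = 20.040 − 17.130 = 2.910
ΔCt(37°C) = 15.580 − 17.730 = -2.150
ΔΔCt = -2.150 − 2.910 = -5.060
Fold change = 2^(−(-5.060)) = 2^5.060 = 33.3589

33.359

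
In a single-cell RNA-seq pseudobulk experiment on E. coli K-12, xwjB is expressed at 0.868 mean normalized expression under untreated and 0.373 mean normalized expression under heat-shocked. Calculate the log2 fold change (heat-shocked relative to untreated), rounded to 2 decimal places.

Fold change = 0.373 / 0.868 = 0.4297
log2(0.4297) = -1.219

-1.22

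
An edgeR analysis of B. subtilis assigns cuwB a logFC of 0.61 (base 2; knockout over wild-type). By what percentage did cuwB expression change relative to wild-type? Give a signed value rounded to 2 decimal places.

Fold change = 2^(0.61) = 1.5263
Percent change = (FC − 1) × 100% = (1.5263 − 1) × 100 = 52.63%

52.63%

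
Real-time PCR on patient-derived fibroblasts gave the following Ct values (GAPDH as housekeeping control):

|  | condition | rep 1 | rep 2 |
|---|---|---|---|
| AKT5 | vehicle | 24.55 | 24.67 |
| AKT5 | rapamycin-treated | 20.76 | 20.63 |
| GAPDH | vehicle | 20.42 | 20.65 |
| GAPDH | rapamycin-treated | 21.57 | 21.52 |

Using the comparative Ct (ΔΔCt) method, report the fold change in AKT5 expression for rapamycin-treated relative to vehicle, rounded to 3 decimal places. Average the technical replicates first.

30.379

Mean Ct: AKT5 vehicle 24.610; AKT5 rapamycin-treated 20.695; GAPDH vehicle 20.535; GAPDH rapamycin-treated 21.545
ΔCt(vehicle) = 24.610 − 20.535 = 4.075
ΔCt(rapamycin-treated) = 20.695 − 21.545 = -0.850
ΔΔCt = -0.850 − 4.075 = -4.925
Fold change = 2^(−(-4.925)) = 2^4.925 = 30.3789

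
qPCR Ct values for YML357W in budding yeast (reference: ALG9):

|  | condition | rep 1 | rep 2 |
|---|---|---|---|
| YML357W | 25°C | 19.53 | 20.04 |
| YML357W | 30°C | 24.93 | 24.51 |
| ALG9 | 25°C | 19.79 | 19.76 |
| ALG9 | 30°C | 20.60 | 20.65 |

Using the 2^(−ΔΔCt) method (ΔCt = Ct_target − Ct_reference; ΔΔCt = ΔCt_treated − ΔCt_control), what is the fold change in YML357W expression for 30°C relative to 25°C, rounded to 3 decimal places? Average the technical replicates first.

Mean Ct: YML357W 25°C 19.785; YML357W 30°C 24.720; ALG9 25°C 19.775; ALG9 30°C 20.625
ΔCt(25°C) = 19.785 − 19.775 = 0.010
ΔCt(30°C) = 24.720 − 20.625 = 4.095
ΔΔCt = 4.095 − 0.010 = 4.085
Fold change = 2^(−4.085) = 0.0589

0.059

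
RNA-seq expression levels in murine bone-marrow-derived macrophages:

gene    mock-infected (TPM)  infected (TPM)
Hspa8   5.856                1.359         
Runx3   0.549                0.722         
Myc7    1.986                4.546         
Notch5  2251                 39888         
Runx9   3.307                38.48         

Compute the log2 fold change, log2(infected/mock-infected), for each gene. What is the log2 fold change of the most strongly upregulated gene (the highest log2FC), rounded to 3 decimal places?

log2(1.359/5.856) = -2.107  (Hspa8)
log2(0.722/0.549) = 0.395  (Runx3)
log2(4.546/1.986) = 1.195  (Myc7)
log2(39888/2251) = 4.147  (Notch5)
log2(38.48/3.307) = 3.541  (Runx9)
Notch5 is most strongly upregulated.

4.147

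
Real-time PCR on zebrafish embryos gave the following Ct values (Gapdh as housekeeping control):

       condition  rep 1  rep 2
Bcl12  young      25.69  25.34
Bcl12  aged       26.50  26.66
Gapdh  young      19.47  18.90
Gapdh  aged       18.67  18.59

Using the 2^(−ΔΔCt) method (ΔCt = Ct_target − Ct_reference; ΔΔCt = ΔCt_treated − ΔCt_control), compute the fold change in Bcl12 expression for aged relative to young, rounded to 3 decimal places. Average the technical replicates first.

0.325

Mean Ct: Bcl12 young 25.515; Bcl12 aged 26.580; Gapdh young 19.185; Gapdh aged 18.630
ΔCt(young) = 25.515 − 19.185 = 6.330
ΔCt(aged) = 26.580 − 18.630 = 7.950
ΔΔCt = 7.950 − 6.330 = 1.620
Fold change = 2^(−1.620) = 0.3253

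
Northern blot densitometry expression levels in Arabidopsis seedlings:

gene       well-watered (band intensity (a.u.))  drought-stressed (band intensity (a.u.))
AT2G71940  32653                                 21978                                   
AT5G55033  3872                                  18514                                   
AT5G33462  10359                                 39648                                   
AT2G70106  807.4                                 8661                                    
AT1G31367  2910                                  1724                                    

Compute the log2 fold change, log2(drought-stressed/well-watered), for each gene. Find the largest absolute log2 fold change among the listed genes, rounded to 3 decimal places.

3.423

log2(21978/32653) = -0.571  (AT2G71940)
log2(18514/3872) = 2.257  (AT5G55033)
log2(39648/10359) = 1.936  (AT5G33462)
log2(8661/807.4) = 3.423  (AT2G70106)
log2(1724/2910) = -0.755  (AT1G31367)
The largest magnitude belongs to AT2G70106.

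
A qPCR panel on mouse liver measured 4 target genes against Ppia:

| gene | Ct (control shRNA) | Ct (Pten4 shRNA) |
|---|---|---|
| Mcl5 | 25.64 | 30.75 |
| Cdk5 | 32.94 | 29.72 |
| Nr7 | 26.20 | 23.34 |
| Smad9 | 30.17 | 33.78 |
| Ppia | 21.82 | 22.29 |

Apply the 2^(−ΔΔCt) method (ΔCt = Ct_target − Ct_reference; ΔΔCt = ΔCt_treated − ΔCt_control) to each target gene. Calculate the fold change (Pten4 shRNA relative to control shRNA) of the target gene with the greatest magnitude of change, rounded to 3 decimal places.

0.040

Mcl5: ΔΔCt = (30.75−22.29) − (25.64−21.82) = 8.46 − 3.82 = 4.64; fold change = 2^-4.64 = 0.040
Cdk5: ΔΔCt = (29.72−22.29) − (32.94−21.82) = 7.43 − 11.12 = -3.69; fold change = 2^3.69 = 12.906
Nr7: ΔΔCt = (23.34−22.29) − (26.20−21.82) = 1.05 − 4.38 = -3.33; fold change = 2^3.33 = 10.056
Smad9: ΔΔCt = (33.78−22.29) − (30.17−21.82) = 11.49 − 8.35 = 3.14; fold change = 2^-3.14 = 0.113
Mcl5 has the largest |ΔΔCt| = 4.64.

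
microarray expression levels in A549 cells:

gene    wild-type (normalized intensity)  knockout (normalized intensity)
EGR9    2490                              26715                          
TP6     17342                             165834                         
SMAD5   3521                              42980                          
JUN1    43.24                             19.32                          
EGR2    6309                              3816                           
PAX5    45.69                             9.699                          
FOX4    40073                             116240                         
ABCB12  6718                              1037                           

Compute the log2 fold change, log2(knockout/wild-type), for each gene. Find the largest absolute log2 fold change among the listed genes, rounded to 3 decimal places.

3.610

log2(26715/2490) = 3.423  (EGR9)
log2(165834/17342) = 3.257  (TP6)
log2(42980/3521) = 3.610  (SMAD5)
log2(19.32/43.24) = -1.162  (JUN1)
log2(3816/6309) = -0.725  (EGR2)
log2(9.699/45.69) = -2.236  (PAX5)
log2(116240/40073) = 1.536  (FOX4)
log2(1037/6718) = -2.696  (ABCB12)
The largest magnitude belongs to SMAD5.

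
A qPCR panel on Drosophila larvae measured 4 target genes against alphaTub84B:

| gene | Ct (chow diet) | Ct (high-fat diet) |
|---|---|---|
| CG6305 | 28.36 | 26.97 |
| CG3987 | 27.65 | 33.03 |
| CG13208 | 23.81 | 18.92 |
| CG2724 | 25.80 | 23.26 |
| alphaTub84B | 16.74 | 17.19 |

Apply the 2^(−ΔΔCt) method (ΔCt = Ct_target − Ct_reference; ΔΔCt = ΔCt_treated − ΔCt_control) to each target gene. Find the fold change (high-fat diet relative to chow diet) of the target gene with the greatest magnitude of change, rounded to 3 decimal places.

40.504

CG6305: ΔΔCt = (26.97−17.19) − (28.36−16.74) = 9.78 − 11.62 = -1.84; fold change = 2^1.84 = 3.580
CG3987: ΔΔCt = (33.03−17.19) − (27.65−16.74) = 15.84 − 10.91 = 4.93; fold change = 2^-4.93 = 0.033
CG13208: ΔΔCt = (18.92−17.19) − (23.81−16.74) = 1.73 − 7.07 = -5.34; fold change = 2^5.34 = 40.504
CG2724: ΔΔCt = (23.26−17.19) − (25.80−16.74) = 6.07 − 9.06 = -2.99; fold change = 2^2.99 = 7.945
CG13208 has the largest |ΔΔCt| = 5.34.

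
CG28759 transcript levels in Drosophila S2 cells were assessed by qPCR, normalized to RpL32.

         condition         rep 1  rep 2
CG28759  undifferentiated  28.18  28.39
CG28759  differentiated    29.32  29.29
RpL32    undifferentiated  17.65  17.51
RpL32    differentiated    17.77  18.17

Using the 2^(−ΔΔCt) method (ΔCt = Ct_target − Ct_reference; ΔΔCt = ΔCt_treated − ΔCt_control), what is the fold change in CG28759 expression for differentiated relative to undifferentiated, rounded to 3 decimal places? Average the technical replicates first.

0.646

Mean Ct: CG28759 undifferentiated 28.285; CG28759 differentiated 29.305; RpL32 undifferentiated 17.580; RpL32 differentiated 17.970
ΔCt(undifferentiated) = 28.285 − 17.580 = 10.705
ΔCt(differentiated) = 29.305 − 17.970 = 11.335
ΔΔCt = 11.335 − 10.705 = 0.630
Fold change = 2^(−0.630) = 0.6462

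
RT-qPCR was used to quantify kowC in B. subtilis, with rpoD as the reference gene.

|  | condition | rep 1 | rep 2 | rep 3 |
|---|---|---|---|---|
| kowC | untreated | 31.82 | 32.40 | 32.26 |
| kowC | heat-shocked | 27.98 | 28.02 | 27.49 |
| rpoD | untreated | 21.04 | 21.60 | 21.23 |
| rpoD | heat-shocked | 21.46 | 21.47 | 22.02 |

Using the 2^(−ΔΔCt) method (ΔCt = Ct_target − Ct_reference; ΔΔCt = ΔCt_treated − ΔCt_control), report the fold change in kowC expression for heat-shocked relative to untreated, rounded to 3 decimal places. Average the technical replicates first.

25.813

Mean Ct: kowC untreated 32.160; kowC heat-shocked 27.830; rpoD untreated 21.290; rpoD heat-shocked 21.650
ΔCt(untreated) = 32.160 − 21.290 = 10.870
ΔCt(heat-shocked) = 27.830 − 21.650 = 6.180
ΔΔCt = 6.180 − 10.870 = -4.690
Fold change = 2^(−(-4.690)) = 2^4.690 = 25.8125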